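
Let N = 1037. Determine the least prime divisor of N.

17

1037 is odd.
Digit sum 11, not divisible by 3.
Ends in 7: not divisible by 5.
7: 1037 = 7·148 + 1
11: 1037 = 11·94 + 3
13: 1037 = 13·79 + 10
17: 1037 = 17·61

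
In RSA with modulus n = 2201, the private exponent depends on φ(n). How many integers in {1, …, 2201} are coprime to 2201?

Factor: 2201 = 31 · 71.
φ(2201) = (31−1) · (71−1) = 30 · 70 = 2100.

2100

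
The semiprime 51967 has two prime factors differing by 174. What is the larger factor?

Since p = q + 174, we have 51967 = q(q + 174), so q² + 174q − 51967 = 0.
Discriminant: 174² + 4·51967 = 30276 + 207868 = 238144; √238144 = 488.
q = (−174 + 488)/2 = 157, and p = q + 174 = 331.
Check: 157 · 331 = 51967.

331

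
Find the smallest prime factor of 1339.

1339 is odd.
Digit sum 16, not divisible by 3.
Ends in 9: not divisible by 5.
7: 1339 = 7·191 + 2
11: 1339 = 11·121 + 8
13: 1339 = 13·103

13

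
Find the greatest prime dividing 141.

141 = 3 · 47
47 is prime.
So 141 = 3 · 47; the largest prime factor is 47.

47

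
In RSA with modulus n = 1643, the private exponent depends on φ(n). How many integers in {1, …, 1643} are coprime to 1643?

Factor: 1643 = 31 · 53.
φ(1643) = (31−1) · (53−1) = 30 · 52 = 1560.

1560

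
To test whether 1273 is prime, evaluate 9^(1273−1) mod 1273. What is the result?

9^1 ≡ 9 (mod 1273)
9^2 ≡ 9^2 = 81 ≡ 81 (mod 1273)
9^4 ≡ 81^2 = 6561 ≡ 196 (mod 1273)
9^8 ≡ 196^2 = 38416 ≡ 226 (mod 1273)
9^16 ≡ 226^2 = 51076 ≡ 156 (mod 1273)
9^32 ≡ 156^2 = 24336 ≡ 149 (mod 1273)
9^64 ≡ 149^2 = 22201 ≡ 560 (mod 1273)
9^128 ≡ 560^2 = 313600 ≡ 442 (mod 1273)
9^256 ≡ 442^2 = 195364 ≡ 595 (mod 1273)
9^512 ≡ 595^2 = 354025 ≡ 131 (mod 1273)
9^1024 ≡ 131^2 = 17161 ≡ 612 (mod 1273)
1272 = 1024 + 128 + 64 + 32 + 16 + 8 in binary powers of 2.
So 9^1272 ≡ 612 · 442 · 560 · 149 · 156 · 226 ≡ 710 (mod 1273).
Since 710 ≠ 1, base 9 is a Fermat witness: 1273 is composite.

710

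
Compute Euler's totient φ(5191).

Factor: 5191 = 29 · 179.
φ(5191) = (29−1) · (179−1) = 28 · 178 = 4984.

4984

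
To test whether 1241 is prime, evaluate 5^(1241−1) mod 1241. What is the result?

1172

5^1 ≡ 5 (mod 1241)
5^2 ≡ 5^2 = 25 ≡ 25 (mod 1241)
5^4 ≡ 25^2 = 625 ≡ 625 (mod 1241)
5^8 ≡ 625^2 = 390625 ≡ 951 (mod 1241)
5^16 ≡ 951^2 = 904401 ≡ 953 (mod 1241)
5^32 ≡ 953^2 = 908209 ≡ 1038 (mod 1241)
5^64 ≡ 1038^2 = 1077444 ≡ 256 (mod 1241)
5^128 ≡ 256^2 = 65536 ≡ 1004 (mod 1241)
5^256 ≡ 1004^2 = 1008016 ≡ 324 (mod 1241)
5^512 ≡ 324^2 = 104976 ≡ 732 (mod 1241)
5^1024 ≡ 732^2 = 535824 ≡ 953 (mod 1241)
1240 = 1024 + 128 + 64 + 16 + 8 in binary powers of 2.
So 5^1240 ≡ 953 · 1004 · 256 · 953 · 951 ≡ 1172 (mod 1241).
Since 1172 ≠ 1, base 5 is a Fermat witness: 1241 is composite.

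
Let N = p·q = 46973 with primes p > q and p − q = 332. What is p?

Since p = q + 332, we have 46973 = q(q + 332), so q² + 332q − 46973 = 0.
Discriminant: 332² + 4·46973 = 110224 + 187892 = 298116; √298116 = 546.
q = (−332 + 546)/2 = 107, and p = q + 332 = 439.
Check: 107 · 439 = 46973.

439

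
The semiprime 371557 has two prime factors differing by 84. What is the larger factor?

653

Since p = q + 84, we have 371557 = q(q + 84), so q² + 84q − 371557 = 0.
Discriminant: 84² + 4·371557 = 7056 + 1486228 = 1493284; √1493284 = 1222.
q = (−84 + 1222)/2 = 569, and p = q + 84 = 653.
Check: 569 · 653 = 371557.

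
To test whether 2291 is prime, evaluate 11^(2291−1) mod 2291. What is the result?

11^1 ≡ 11 (mod 2291)
11^2 ≡ 11^2 = 121 ≡ 121 (mod 2291)
11^4 ≡ 121^2 = 14641 ≡ 895 (mod 2291)
11^8 ≡ 895^2 = 801025 ≡ 1466 (mod 2291)
11^16 ≡ 1466^2 = 2149156 ≡ 198 (mod 2291)
11^32 ≡ 198^2 = 39204 ≡ 257 (mod 2291)
11^64 ≡ 257^2 = 66049 ≡ 1901 (mod 2291)
11^128 ≡ 1901^2 = 3613801 ≡ 894 (mod 2291)
11^256 ≡ 894^2 = 799236 ≡ 1968 (mod 2291)
11^512 ≡ 1968^2 = 3873024 ≡ 1234 (mod 2291)
11^1024 ≡ 1234^2 = 1522756 ≡ 1532 (mod 2291)
11^2048 ≡ 1532^2 = 2347024 ≡ 1040 (mod 2291)
2290 = 2048 + 128 + 64 + 32 + 16 + 2 in binary powers of 2.
So 11^2290 ≡ 1040 · 894 · 1901 · 257 · 198 · 121 ≡ 651 (mod 2291).
Since 651 ≠ 1, base 11 is a Fermat witness: 2291 is composite.

651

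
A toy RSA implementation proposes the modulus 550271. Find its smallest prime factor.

550271 is odd.
Digit sum 20, not divisible by 3.
Ends in 1: not divisible by 5.
7: 550271 = 7·78610 + 1
11: 550271 = 11·50024 + 7
13: 550271 = 13·42328 + 7
17: 550271 = 17·32368 + 15
19: 550271 = 19·28961 + 12
23: 550271 = 23·23924 + 19
29: 550271 = 29·18974 + 25
31: 550271 = 31·17750 + 21
37: 550271 = 37·14872 + 7
41: 550271 = 41·13421 + 10
43: 550271 = 43·12797

43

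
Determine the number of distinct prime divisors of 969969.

969969 = 3 · 323323
323323 = 7 · 46189
46189 = 11 · 4199
4199 = 13 · 323
323 = 17 · 19
969969 = 3 · 7 · 11 · 13 · 17 · 19, which has 6 distinct prime factors.

6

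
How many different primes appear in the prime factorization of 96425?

4

96425 = 5^2 · 3857
3857 = 7 · 551
551 = 19 · 29
96425 = 5^2 · 7 · 19 · 29, which has 4 distinct prime factors.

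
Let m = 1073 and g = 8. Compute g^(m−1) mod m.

8^1 ≡ 8 (mod 1073)
8^2 ≡ 8^2 = 64 ≡ 64 (mod 1073)
8^4 ≡ 64^2 = 4096 ≡ 877 (mod 1073)
8^8 ≡ 877^2 = 769129 ≡ 861 (mod 1073)
8^16 ≡ 861^2 = 741321 ≡ 951 (mod 1073)
8^32 ≡ 951^2 = 904401 ≡ 935 (mod 1073)
8^64 ≡ 935^2 = 874225 ≡ 803 (mod 1073)
8^128 ≡ 803^2 = 644809 ≡ 1009 (mod 1073)
8^256 ≡ 1009^2 = 1018081 ≡ 877 (mod 1073)
8^512 ≡ 877^2 = 769129 ≡ 861 (mod 1073)
8^1024 ≡ 861^2 = 741321 ≡ 951 (mod 1073)
1072 = 1024 + 32 + 16 in binary powers of 2.
So 8^1072 ≡ 951 · 935 · 951 ≡ 803 (mod 1073).
Since 803 ≠ 1, base 8 is a Fermat witness: 1073 is composite.

803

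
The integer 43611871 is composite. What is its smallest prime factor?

43611871 is odd.
Digit sum 31, not divisible by 3.
Ends in 1: not divisible by 5.
7: 43611871 = 7·6230267 + 2
11: 43611871 = 11·3964715 + 6
13: 43611871 = 13·3354759 + 4
17: 43611871 = 17·2565404 + 3
19: 43611871 = 19·2295361 + 12
23: 43611871 = 23·1896168 + 7
29: 43611871 = 29·1503857 + 18
31: 43611871 = 31·1406834 + 17
37: 43611871 = 37·1178699 + 8
41: 43611871 = 41·1063704 + 7
43: 43611871 = 43·1014229 + 24
47: 43611871 = 47·927912 + 7
53: 43611871 = 53·822865 + 26
59: 43611871 = 59·739184 + 15
61: 43611871 = 61·714948 + 43
67: 43611871 = 67·650923 + 30
71: 43611871 = 71·614251 + 50
73: 43611871 = 73·597422 + 65
79: 43611871 = 79·552049

79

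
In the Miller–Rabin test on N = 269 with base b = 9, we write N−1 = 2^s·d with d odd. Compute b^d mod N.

269 − 1 = 268 = 2^2 · 67, so d = 67.
9^1 ≡ 9 (mod 269)
9^2 ≡ 9^2 = 81 ≡ 81 (mod 269)
9^4 ≡ 81^2 = 6561 ≡ 105 (mod 269)
9^8 ≡ 105^2 = 11025 ≡ 265 (mod 269)
9^16 ≡ 265^2 = 70225 ≡ 16 (mod 269)
9^32 ≡ 16^2 = 256 ≡ 256 (mod 269)
9^64 ≡ 256^2 = 65536 ≡ 169 (mod 269)
67 = 64 + 2 + 1 in binary powers of 2.
So 9^67 ≡ 169 · 81 · 9 ≡ 268 (mod 269).
Since 9^d ≡ 268 (mod 269), base 9 does not prove 269 composite.

268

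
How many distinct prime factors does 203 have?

203 = 7 · 29
203 = 7 · 29, which has 2 distinct prime factors.

2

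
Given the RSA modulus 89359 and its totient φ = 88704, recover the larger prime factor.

φ(n) = (p−1)(q−1) = n − (p+q) + 1, so p + q = 89359 − 88704 + 1 = 656.
p and q are the roots of t² − 656t + 89359 = 0.
Discriminant: 656² − 4·89359 = 430336 − 357436 = 72900; √72900 = 270.
q = (656 − 270)/2 = 193, p = (656 + 270)/2 = 463.
Check: 193 · 463 = 89359.

463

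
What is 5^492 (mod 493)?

344

5^1 ≡ 5 (mod 493)
5^2 ≡ 5^2 = 25 ≡ 25 (mod 493)
5^4 ≡ 25^2 = 625 ≡ 132 (mod 493)
5^8 ≡ 132^2 = 17424 ≡ 169 (mod 493)
5^16 ≡ 169^2 = 28561 ≡ 460 (mod 493)
5^32 ≡ 460^2 = 211600 ≡ 103 (mod 493)
5^64 ≡ 103^2 = 10609 ≡ 256 (mod 493)
5^128 ≡ 256^2 = 65536 ≡ 460 (mod 493)
5^256 ≡ 460^2 = 211600 ≡ 103 (mod 493)
492 = 256 + 128 + 64 + 32 + 8 + 4 in binary powers of 2.
So 5^492 ≡ 103 · 460 · 256 · 103 · 169 · 132 ≡ 344 (mod 493).
Since 344 ≠ 1, base 5 is a Fermat witness: 493 is composite.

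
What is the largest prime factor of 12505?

12505 = 5 · 2501
2501 = 41 · 61
61 is prime.
So 12505 = 5 · 41 · 61; the largest prime factor is 61.

61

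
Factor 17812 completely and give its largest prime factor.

73

17812 = 2 · 8906
8906 = 2 · 4453
4453 = 61 · 73
73 is prime.
So 17812 = 2^2 · 61 · 73; the largest prime factor is 73.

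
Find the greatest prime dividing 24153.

24153 = 3 · 8051
8051 = 83 · 97
97 is prime.
So 24153 = 3 · 83 · 97; the largest prime factor is 97.

97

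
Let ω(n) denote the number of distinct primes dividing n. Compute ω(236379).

5

236379 = 3 · 78793
78793 = 11 · 7163
7163 = 13 · 551
551 = 19 · 29
236379 = 3 · 11 · 13 · 19 · 29, which has 5 distinct prime factors.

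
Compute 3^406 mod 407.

256

3^1 ≡ 3 (mod 407)
3^2 ≡ 3^2 = 9 ≡ 9 (mod 407)
3^4 ≡ 9^2 = 81 ≡ 81 (mod 407)
3^8 ≡ 81^2 = 6561 ≡ 49 (mod 407)
3^16 ≡ 49^2 = 2401 ≡ 366 (mod 407)
3^32 ≡ 366^2 = 133956 ≡ 53 (mod 407)
3^64 ≡ 53^2 = 2809 ≡ 367 (mod 407)
3^128 ≡ 367^2 = 134689 ≡ 379 (mod 407)
3^256 ≡ 379^2 = 143641 ≡ 377 (mod 407)
406 = 256 + 128 + 16 + 4 + 2 in binary powers of 2.
So 3^406 ≡ 377 · 379 · 366 · 81 · 9 ≡ 256 (mod 407).
Since 256 ≠ 1, base 3 is a Fermat witness: 407 is composite.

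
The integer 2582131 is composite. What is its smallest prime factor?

29

2582131 is odd.
Digit sum 22, not divisible by 3.
Ends in 1: not divisible by 5.
7: 2582131 = 7·368875 + 6
11: 2582131 = 11·234739 + 2
13: 2582131 = 13·198625 + 6
17: 2582131 = 17·151890 + 1
19: 2582131 = 19·135901 + 12
23: 2582131 = 23·112266 + 13
29: 2582131 = 29·89039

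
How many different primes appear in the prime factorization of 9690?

5

9690 = 2 · 4845
4845 = 3 · 1615
1615 = 5 · 323
323 = 17 · 19
9690 = 2 · 3 · 5 · 17 · 19, which has 5 distinct prime factors.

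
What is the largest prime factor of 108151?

79

108151 = 37 · 2923
2923 = 37 · 79
79 is prime.
So 108151 = 37^2 · 79; the largest prime factor is 79.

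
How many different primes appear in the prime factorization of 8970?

5

8970 = 2 · 4485
4485 = 3 · 1495
1495 = 5 · 299
299 = 13 · 23
8970 = 2 · 3 · 5 · 13 · 23, which has 5 distinct prime factors.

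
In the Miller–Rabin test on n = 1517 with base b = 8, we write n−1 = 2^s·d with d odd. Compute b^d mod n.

1517 − 1 = 1516 = 2^2 · 379, so d = 379.
8^1 ≡ 8 (mod 1517)
8^2 ≡ 8^2 = 64 ≡ 64 (mod 1517)
8^4 ≡ 64^2 = 4096 ≡ 1062 (mod 1517)
8^8 ≡ 1062^2 = 1127844 ≡ 713 (mod 1517)
8^16 ≡ 713^2 = 508369 ≡ 174 (mod 1517)
8^32 ≡ 174^2 = 30276 ≡ 1453 (mod 1517)
8^64 ≡ 1453^2 = 2111209 ≡ 1062 (mod 1517)
8^128 ≡ 1062^2 = 1127844 ≡ 713 (mod 1517)
8^256 ≡ 713^2 = 508369 ≡ 174 (mod 1517)
379 = 256 + 64 + 32 + 16 + 8 + 2 + 1 in binary powers of 2.
So 8^379 ≡ 174 · 1062 · 1453 · 174 · 713 · 64 · 8 ≡ 1102 (mod 1517).
Squaring chain: 1102 → 804; never reaches −1, so base 8 is a Miller–Rabin witness that 1517 is composite.

1102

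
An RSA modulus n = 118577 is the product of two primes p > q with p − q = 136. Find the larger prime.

Since p = q + 136, we have 118577 = q(q + 136), so q² + 136q − 118577 = 0.
Discriminant: 136² + 4·118577 = 18496 + 474308 = 492804; √492804 = 702.
q = (−136 + 702)/2 = 283, and p = q + 136 = 419.
Check: 283 · 419 = 118577.

419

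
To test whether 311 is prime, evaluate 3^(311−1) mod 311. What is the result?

3^1 ≡ 3 (mod 311)
3^2 ≡ 3^2 = 9 ≡ 9 (mod 311)
3^4 ≡ 9^2 = 81 ≡ 81 (mod 311)
3^8 ≡ 81^2 = 6561 ≡ 30 (mod 311)
3^16 ≡ 30^2 = 900 ≡ 278 (mod 311)
3^32 ≡ 278^2 = 77284 ≡ 156 (mod 311)
3^64 ≡ 156^2 = 24336 ≡ 78 (mod 311)
3^128 ≡ 78^2 = 6084 ≡ 175 (mod 311)
3^256 ≡ 175^2 = 30625 ≡ 147 (mod 311)
310 = 256 + 32 + 16 + 4 + 2 in binary powers of 2.
So 3^310 ≡ 147 · 156 · 278 · 81 · 9 ≡ 1 (mod 311).
Since the result is 1, base 3 gives no evidence that 311 is composite.

1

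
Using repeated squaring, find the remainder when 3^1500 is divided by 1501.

3^1 ≡ 3 (mod 1501)
3^2 ≡ 3^2 = 9 ≡ 9 (mod 1501)
3^4 ≡ 9^2 = 81 ≡ 81 (mod 1501)
3^8 ≡ 81^2 = 6561 ≡ 557 (mod 1501)
3^16 ≡ 557^2 = 310249 ≡ 1043 (mod 1501)
3^32 ≡ 1043^2 = 1087849 ≡ 1125 (mod 1501)
3^64 ≡ 1125^2 = 1265625 ≡ 282 (mod 1501)
3^128 ≡ 282^2 = 79524 ≡ 1472 (mod 1501)
3^256 ≡ 1472^2 = 2166784 ≡ 841 (mod 1501)
3^512 ≡ 841^2 = 707281 ≡ 310 (mod 1501)
3^1024 ≡ 310^2 = 96100 ≡ 36 (mod 1501)
1500 = 1024 + 256 + 128 + 64 + 16 + 8 + 4 in binary powers of 2.
So 3^1500 ≡ 36 · 841 · 1472 · 282 · 1043 · 557 · 81 ≡ 539 (mod 1501).
Since 539 ≠ 1, base 3 is a Fermat witness: 1501 is composite.

539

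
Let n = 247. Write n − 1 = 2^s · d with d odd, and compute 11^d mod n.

247 − 1 = 246 = 2^1 · 123, so d = 123.
11^1 ≡ 11 (mod 247)
11^2 ≡ 11^2 = 121 ≡ 121 (mod 247)
11^4 ≡ 121^2 = 14641 ≡ 68 (mod 247)
11^8 ≡ 68^2 = 4624 ≡ 178 (mod 247)
11^16 ≡ 178^2 = 31684 ≡ 68 (mod 247)
11^32 ≡ 68^2 = 4624 ≡ 178 (mod 247)
11^64 ≡ 178^2 = 31684 ≡ 68 (mod 247)
123 = 64 + 32 + 16 + 8 + 2 + 1 in binary powers of 2.
So 11^123 ≡ 68 · 178 · 68 · 178 · 121 · 11 ≡ 96 (mod 247).
Squaring chain: 96; never reaches −1, so base 11 is a Miller–Rabin witness that 247 is composite.

96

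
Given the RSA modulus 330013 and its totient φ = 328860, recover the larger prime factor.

631

φ(n) = (p−1)(q−1) = n − (p+q) + 1, so p + q = 330013 − 328860 + 1 = 1154.
p and q are the roots of t² − 1154t + 330013 = 0.
Discriminant: 1154² − 4·330013 = 1331716 − 1320052 = 11664; √11664 = 108.
q = (1154 − 108)/2 = 523, p = (1154 + 108)/2 = 631.
Check: 523 · 631 = 330013.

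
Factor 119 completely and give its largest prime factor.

17

119 = 7 · 17
17 is prime.
So 119 = 7 · 17; the largest prime factor is 17.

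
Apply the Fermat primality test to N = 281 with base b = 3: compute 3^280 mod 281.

3^1 ≡ 3 (mod 281)
3^2 ≡ 3^2 = 9 ≡ 9 (mod 281)
3^4 ≡ 9^2 = 81 ≡ 81 (mod 281)
3^8 ≡ 81^2 = 6561 ≡ 98 (mod 281)
3^16 ≡ 98^2 = 9604 ≡ 50 (mod 281)
3^32 ≡ 50^2 = 2500 ≡ 252 (mod 281)
3^64 ≡ 252^2 = 63504 ≡ 279 (mod 281)
3^128 ≡ 279^2 = 77841 ≡ 4 (mod 281)
3^256 ≡ 4^2 = 16 ≡ 16 (mod 281)
280 = 256 + 16 + 8 in binary powers of 2.
So 3^280 ≡ 16 · 50 · 98 ≡ 1 (mod 281).
Since the result is 1, base 3 gives no evidence that 281 is composite.

1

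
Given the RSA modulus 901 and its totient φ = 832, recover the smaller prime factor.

φ(n) = (p−1)(q−1) = n − (p+q) + 1, so p + q = 901 − 832 + 1 = 70.
p and q are the roots of t² − 70t + 901 = 0.
Discriminant: 70² − 4·901 = 4900 − 3604 = 1296; √1296 = 36.
q = (70 − 36)/2 = 17, p = (70 + 36)/2 = 53.
Check: 17 · 53 = 901.

17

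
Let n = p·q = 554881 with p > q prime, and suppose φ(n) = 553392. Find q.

φ(n) = (p−1)(q−1) = n − (p+q) + 1, so p + q = 554881 − 553392 + 1 = 1490.
p and q are the roots of t² − 1490t + 554881 = 0.
Discriminant: 1490² − 4·554881 = 2220100 − 2219524 = 576; √576 = 24.
q = (1490 − 24)/2 = 733, p = (1490 + 24)/2 = 757.
Check: 733 · 757 = 554881.

733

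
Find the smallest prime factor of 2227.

2227 is odd.
Digit sum 13, not divisible by 3.
Ends in 7: not divisible by 5.
7: 2227 = 7·318 + 1
11: 2227 = 11·202 + 5
13: 2227 = 13·171 + 4
17: 2227 = 17·131

17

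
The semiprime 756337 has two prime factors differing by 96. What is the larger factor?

919

Since p = q + 96, we have 756337 = q(q + 96), so q² + 96q − 756337 = 0.
Discriminant: 96² + 4·756337 = 9216 + 3025348 = 3034564; √3034564 = 1742.
q = (−96 + 1742)/2 = 823, and p = q + 96 = 919.
Check: 823 · 919 = 756337.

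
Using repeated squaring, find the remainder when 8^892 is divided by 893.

68

8^1 ≡ 8 (mod 893)
8^2 ≡ 8^2 = 64 ≡ 64 (mod 893)
8^4 ≡ 64^2 = 4096 ≡ 524 (mod 893)
8^8 ≡ 524^2 = 274576 ≡ 425 (mod 893)
8^16 ≡ 425^2 = 180625 ≡ 239 (mod 893)
8^32 ≡ 239^2 = 57121 ≡ 862 (mod 893)
8^64 ≡ 862^2 = 743044 ≡ 68 (mod 893)
8^128 ≡ 68^2 = 4624 ≡ 159 (mod 893)
8^256 ≡ 159^2 = 25281 ≡ 277 (mod 893)
8^512 ≡ 277^2 = 76729 ≡ 824 (mod 893)
892 = 512 + 256 + 64 + 32 + 16 + 8 + 4 in binary powers of 2.
So 8^892 ≡ 824 · 277 · 68 · 862 · 239 · 425 · 524 ≡ 68 (mod 893).
Since 68 ≠ 1, base 8 is a Fermat witness: 893 is composite.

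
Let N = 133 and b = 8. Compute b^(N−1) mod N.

1

8^1 ≡ 8 (mod 133)
8^2 ≡ 8^2 = 64 ≡ 64 (mod 133)
8^4 ≡ 64^2 = 4096 ≡ 106 (mod 133)
8^8 ≡ 106^2 = 11236 ≡ 64 (mod 133)
8^16 ≡ 64^2 = 4096 ≡ 106 (mod 133)
8^32 ≡ 106^2 = 11236 ≡ 64 (mod 133)
8^64 ≡ 64^2 = 4096 ≡ 106 (mod 133)
8^128 ≡ 106^2 = 11236 ≡ 64 (mod 133)
132 = 128 + 4 in binary powers of 2.
So 8^132 ≡ 64 · 106 ≡ 1 (mod 133).
Since the result is 1, base 8 gives no evidence that 133 is composite.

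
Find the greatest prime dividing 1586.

1586 = 2 · 793
793 = 13 · 61
61 is prime.
So 1586 = 2 · 13 · 61; the largest prime factor is 61.

61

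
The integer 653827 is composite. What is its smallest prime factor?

653827 is odd.
Digit sum 31, not divisible by 3.
Ends in 7: not divisible by 5.
7: 653827 = 7·93403 + 6
11: 653827 = 11·59438 + 9
13: 653827 = 13·50294 + 5
17: 653827 = 17·38460 + 7
19: 653827 = 19·34411 + 18
23: 653827 = 23·28427 + 6
29: 653827 = 29·22545 + 22
31: 653827 = 31·21091 + 6
37: 653827 = 37·17671

37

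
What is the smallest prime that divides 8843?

8843 is odd.
Digit sum 23, not divisible by 3.
Ends in 3: not divisible by 5.
7: 8843 = 7·1263 + 2
11: 8843 = 11·803 + 10
13: 8843 = 13·680 + 3
17: 8843 = 17·520 + 3
19: 8843 = 19·465 + 8
23: 8843 = 23·384 + 11
29: 8843 = 29·304 + 27
31: 8843 = 31·285 + 8
37: 8843 = 37·239

37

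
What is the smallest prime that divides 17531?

47

17531 is odd.
Digit sum 17, not divisible by 3.
Ends in 1: not divisible by 5.
7: 17531 = 7·2504 + 3
11: 17531 = 11·1593 + 8
13: 17531 = 13·1348 + 7
17: 17531 = 17·1031 + 4
19: 17531 = 19·922 + 13
23: 17531 = 23·762 + 5
29: 17531 = 29·604 + 15
31: 17531 = 31·565 + 16
37: 17531 = 37·473 + 30
41: 17531 = 41·427 + 24
43: 17531 = 43·407 + 30
47: 17531 = 47·373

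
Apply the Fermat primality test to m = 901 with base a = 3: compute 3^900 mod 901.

3^1 ≡ 3 (mod 901)
3^2 ≡ 3^2 = 9 ≡ 9 (mod 901)
3^4 ≡ 9^2 = 81 ≡ 81 (mod 901)
3^8 ≡ 81^2 = 6561 ≡ 254 (mod 901)
3^16 ≡ 254^2 = 64516 ≡ 545 (mod 901)
3^32 ≡ 545^2 = 297025 ≡ 596 (mod 901)
3^64 ≡ 596^2 = 355216 ≡ 222 (mod 901)
3^128 ≡ 222^2 = 49284 ≡ 630 (mod 901)
3^256 ≡ 630^2 = 396900 ≡ 460 (mod 901)
3^512 ≡ 460^2 = 211600 ≡ 766 (mod 901)
900 = 512 + 256 + 128 + 4 in binary powers of 2.
So 3^900 ≡ 766 · 460 · 630 · 81 ≡ 863 (mod 901).
Since 863 ≠ 1, base 3 is a Fermat witness: 901 is composite.

863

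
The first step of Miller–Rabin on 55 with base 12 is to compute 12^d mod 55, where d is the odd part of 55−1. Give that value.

55 − 1 = 54 = 2^1 · 27, so d = 27.
12^1 ≡ 12 (mod 55)
12^2 ≡ 12^2 = 144 ≡ 34 (mod 55)
12^4 ≡ 34^2 = 1156 ≡ 1 (mod 55)
12^8 ≡ 1^2 = 1 ≡ 1 (mod 55)
12^16 ≡ 1^2 = 1 ≡ 1 (mod 55)
27 = 16 + 8 + 2 + 1 in binary powers of 2.
So 12^27 ≡ 1 · 1 · 34 · 12 ≡ 23 (mod 55).
Squaring chain: 23; never reaches −1, so base 12 is a Miller–Rabin witness that 55 is composite.

23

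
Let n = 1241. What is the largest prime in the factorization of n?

1241 = 17 · 73
73 is prime.
So 1241 = 17 · 73; the largest prime factor is 73.

73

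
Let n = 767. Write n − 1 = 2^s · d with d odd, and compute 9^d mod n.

767 − 1 = 766 = 2^1 · 383, so d = 383.
9^1 ≡ 9 (mod 767)
9^2 ≡ 9^2 = 81 ≡ 81 (mod 767)
9^4 ≡ 81^2 = 6561 ≡ 425 (mod 767)
9^8 ≡ 425^2 = 180625 ≡ 380 (mod 767)
9^16 ≡ 380^2 = 144400 ≡ 204 (mod 767)
9^32 ≡ 204^2 = 41616 ≡ 198 (mod 767)
9^64 ≡ 198^2 = 39204 ≡ 87 (mod 767)
9^128 ≡ 87^2 = 7569 ≡ 666 (mod 767)
9^256 ≡ 666^2 = 443556 ≡ 230 (mod 767)
383 = 256 + 64 + 32 + 16 + 8 + 4 + 2 + 1 in binary powers of 2.
So 9^383 ≡ 230 · 87 · 198 · 204 · 380 · 425 · 81 · 9 ≡ 146 (mod 767).
Squaring chain: 146; never reaches −1, so base 9 is a Miller–Rabin witness that 767 is composite.

146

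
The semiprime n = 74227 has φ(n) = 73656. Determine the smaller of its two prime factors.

φ(n) = (p−1)(q−1) = n − (p+q) + 1, so p + q = 74227 − 73656 + 1 = 572.
p and q are the roots of t² − 572t + 74227 = 0.
Discriminant: 572² − 4·74227 = 327184 − 296908 = 30276; √30276 = 174.
q = (572 − 174)/2 = 199, p = (572 + 174)/2 = 373.
Check: 199 · 373 = 74227.

199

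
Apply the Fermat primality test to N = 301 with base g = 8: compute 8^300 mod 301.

274

8^1 ≡ 8 (mod 301)
8^2 ≡ 8^2 = 64 ≡ 64 (mod 301)
8^4 ≡ 64^2 = 4096 ≡ 183 (mod 301)
8^8 ≡ 183^2 = 33489 ≡ 78 (mod 301)
8^16 ≡ 78^2 = 6084 ≡ 64 (mod 301)
8^32 ≡ 64^2 = 4096 ≡ 183 (mod 301)
8^64 ≡ 183^2 = 33489 ≡ 78 (mod 301)
8^128 ≡ 78^2 = 6084 ≡ 64 (mod 301)
8^256 ≡ 64^2 = 4096 ≡ 183 (mod 301)
300 = 256 + 32 + 8 + 4 in binary powers of 2.
So 8^300 ≡ 183 · 183 · 78 · 183 ≡ 274 (mod 301).
Since 274 ≠ 1, base 8 is a Fermat witness: 301 is composite.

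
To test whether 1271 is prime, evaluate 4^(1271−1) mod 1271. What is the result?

1

4^1 ≡ 4 (mod 1271)
4^2 ≡ 4^2 = 16 ≡ 16 (mod 1271)
4^4 ≡ 16^2 = 256 ≡ 256 (mod 1271)
4^8 ≡ 256^2 = 65536 ≡ 715 (mod 1271)
4^16 ≡ 715^2 = 511225 ≡ 283 (mod 1271)
4^32 ≡ 283^2 = 80089 ≡ 16 (mod 1271)
4^64 ≡ 16^2 = 256 ≡ 256 (mod 1271)
4^128 ≡ 256^2 = 65536 ≡ 715 (mod 1271)
4^256 ≡ 715^2 = 511225 ≡ 283 (mod 1271)
4^512 ≡ 283^2 = 80089 ≡ 16 (mod 1271)
4^1024 ≡ 16^2 = 256 ≡ 256 (mod 1271)
1270 = 1024 + 128 + 64 + 32 + 16 + 4 + 2 in binary powers of 2.
So 4^1270 ≡ 256 · 715 · 256 · 16 · 283 · 256 · 16 ≡ 1 (mod 1271).
Since the result is 1, base 4 gives no evidence that 1271 is composite.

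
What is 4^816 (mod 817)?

600

4^1 ≡ 4 (mod 817)
4^2 ≡ 4^2 = 16 ≡ 16 (mod 817)
4^4 ≡ 16^2 = 256 ≡ 256 (mod 817)
4^8 ≡ 256^2 = 65536 ≡ 176 (mod 817)
4^16 ≡ 176^2 = 30976 ≡ 747 (mod 817)
4^32 ≡ 747^2 = 558009 ≡ 815 (mod 817)
4^64 ≡ 815^2 = 664225 ≡ 4 (mod 817)
4^128 ≡ 4^2 = 16 ≡ 16 (mod 817)
4^256 ≡ 16^2 = 256 ≡ 256 (mod 817)
4^512 ≡ 256^2 = 65536 ≡ 176 (mod 817)
816 = 512 + 256 + 32 + 16 in binary powers of 2.
So 4^816 ≡ 176 · 256 · 815 · 747 ≡ 600 (mod 817).
Since 600 ≠ 1, base 4 is a Fermat witness: 817 is composite.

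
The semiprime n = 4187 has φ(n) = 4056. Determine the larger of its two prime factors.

φ(n) = (p−1)(q−1) = n − (p+q) + 1, so p + q = 4187 − 4056 + 1 = 132.
p and q are the roots of t² − 132t + 4187 = 0.
Discriminant: 132² − 4·4187 = 17424 − 16748 = 676; √676 = 26.
q = (132 − 26)/2 = 53, p = (132 + 26)/2 = 79.
Check: 53 · 79 = 4187.

79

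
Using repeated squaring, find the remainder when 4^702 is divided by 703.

1

4^1 ≡ 4 (mod 703)
4^2 ≡ 4^2 = 16 ≡ 16 (mod 703)
4^4 ≡ 16^2 = 256 ≡ 256 (mod 703)
4^8 ≡ 256^2 = 65536 ≡ 157 (mod 703)
4^16 ≡ 157^2 = 24649 ≡ 44 (mod 703)
4^32 ≡ 44^2 = 1936 ≡ 530 (mod 703)
4^64 ≡ 530^2 = 280900 ≡ 403 (mod 703)
4^128 ≡ 403^2 = 162409 ≡ 16 (mod 703)
4^256 ≡ 16^2 = 256 ≡ 256 (mod 703)
4^512 ≡ 256^2 = 65536 ≡ 157 (mod 703)
702 = 512 + 128 + 32 + 16 + 8 + 4 + 2 in binary powers of 2.
So 4^702 ≡ 157 · 16 · 530 · 44 · 157 · 256 · 16 ≡ 1 (mod 703).
Since the result is 1, base 4 gives no evidence that 703 is composite.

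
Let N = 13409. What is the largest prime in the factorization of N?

53

13409 = 11 · 1219
1219 = 23 · 53
53 is prime.
So 13409 = 11 · 23 · 53; the largest prime factor is 53.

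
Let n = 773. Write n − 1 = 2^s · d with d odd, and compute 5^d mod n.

773 − 1 = 772 = 2^2 · 193, so d = 193.
5^1 ≡ 5 (mod 773)
5^2 ≡ 5^2 = 25 ≡ 25 (mod 773)
5^4 ≡ 25^2 = 625 ≡ 625 (mod 773)
5^8 ≡ 625^2 = 390625 ≡ 260 (mod 773)
5^16 ≡ 260^2 = 67600 ≡ 349 (mod 773)
5^32 ≡ 349^2 = 121801 ≡ 440 (mod 773)
5^64 ≡ 440^2 = 193600 ≡ 350 (mod 773)
5^128 ≡ 350^2 = 122500 ≡ 366 (mod 773)
193 = 128 + 64 + 1 in binary powers of 2.
So 5^193 ≡ 366 · 350 · 5 ≡ 456 (mod 773).
Squaring chain: 456 → 772; reaches −1, so base 5 does not prove 773 composite.

456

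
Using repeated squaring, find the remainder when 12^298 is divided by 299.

12^1 ≡ 12 (mod 299)
12^2 ≡ 12^2 = 144 ≡ 144 (mod 299)
12^4 ≡ 144^2 = 20736 ≡ 105 (mod 299)
12^8 ≡ 105^2 = 11025 ≡ 261 (mod 299)
12^16 ≡ 261^2 = 68121 ≡ 248 (mod 299)
12^32 ≡ 248^2 = 61504 ≡ 209 (mod 299)
12^64 ≡ 209^2 = 43681 ≡ 27 (mod 299)
12^128 ≡ 27^2 = 729 ≡ 131 (mod 299)
12^256 ≡ 131^2 = 17161 ≡ 118 (mod 299)
298 = 256 + 32 + 8 + 2 in binary powers of 2.
So 12^298 ≡ 118 · 209 · 261 · 144 ≡ 196 (mod 299).
Since 196 ≠ 1, base 12 is a Fermat witness: 299 is composite.

196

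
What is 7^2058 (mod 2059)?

1567

7^1 ≡ 7 (mod 2059)
7^2 ≡ 7^2 = 49 ≡ 49 (mod 2059)
7^4 ≡ 49^2 = 2401 ≡ 342 (mod 2059)
7^8 ≡ 342^2 = 116964 ≡ 1660 (mod 2059)
7^16 ≡ 1660^2 = 2755600 ≡ 658 (mod 2059)
7^32 ≡ 658^2 = 432964 ≡ 574 (mod 2059)
7^64 ≡ 574^2 = 329476 ≡ 36 (mod 2059)
7^128 ≡ 36^2 = 1296 ≡ 1296 (mod 2059)
7^256 ≡ 1296^2 = 1679616 ≡ 1531 (mod 2059)
7^512 ≡ 1531^2 = 2343961 ≡ 819 (mod 2059)
7^1024 ≡ 819^2 = 670761 ≡ 1586 (mod 2059)
7^2048 ≡ 1586^2 = 2515396 ≡ 1357 (mod 2059)
2058 = 2048 + 8 + 2 in binary powers of 2.
So 7^2058 ≡ 1357 · 1660 · 49 ≡ 1567 (mod 2059).
Since 1567 ≠ 1, base 7 is a Fermat witness: 2059 is composite.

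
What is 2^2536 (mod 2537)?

2369

2^1 ≡ 2 (mod 2537)
2^2 ≡ 2^2 = 4 ≡ 4 (mod 2537)
2^4 ≡ 4^2 = 16 ≡ 16 (mod 2537)
2^8 ≡ 16^2 = 256 ≡ 256 (mod 2537)
2^16 ≡ 256^2 = 65536 ≡ 2111 (mod 2537)
2^32 ≡ 2111^2 = 4456321 ≡ 1349 (mod 2537)
2^64 ≡ 1349^2 = 1819801 ≡ 772 (mod 2537)
2^128 ≡ 772^2 = 595984 ≡ 2326 (mod 2537)
2^256 ≡ 2326^2 = 5410276 ≡ 1392 (mod 2537)
2^512 ≡ 1392^2 = 1937664 ≡ 1933 (mod 2537)
2^1024 ≡ 1933^2 = 3736489 ≡ 2025 (mod 2537)
2^2048 ≡ 2025^2 = 4100625 ≡ 833 (mod 2537)
2536 = 2048 + 256 + 128 + 64 + 32 + 8 in binary powers of 2.
So 2^2536 ≡ 833 · 1392 · 2326 · 772 · 1349 · 256 ≡ 2369 (mod 2537).
Since 2369 ≠ 1, base 2 is a Fermat witness: 2537 is composite.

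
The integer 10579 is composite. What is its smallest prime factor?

71

10579 is odd.
Digit sum 22, not divisible by 3.
Ends in 9: not divisible by 5.
7: 10579 = 7·1511 + 2
11: 10579 = 11·961 + 8
13: 10579 = 13·813 + 10
17: 10579 = 17·622 + 5
19: 10579 = 19·556 + 15
23: 10579 = 23·459 + 22
29: 10579 = 29·364 + 23
31: 10579 = 31·341 + 8
37: 10579 = 37·285 + 34
41: 10579 = 41·258 + 1
43: 10579 = 43·246 + 1
47: 10579 = 47·225 + 4
53: 10579 = 53·199 + 32
59: 10579 = 59·179 + 18
61: 10579 = 61·173 + 26
67: 10579 = 67·157 + 60
71: 10579 = 71·149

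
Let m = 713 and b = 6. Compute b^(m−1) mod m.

6^1 ≡ 6 (mod 713)
6^2 ≡ 6^2 = 36 ≡ 36 (mod 713)
6^4 ≡ 36^2 = 1296 ≡ 583 (mod 713)
6^8 ≡ 583^2 = 339889 ≡ 501 (mod 713)
6^16 ≡ 501^2 = 251001 ≡ 25 (mod 713)
6^32 ≡ 25^2 = 625 ≡ 625 (mod 713)
6^64 ≡ 625^2 = 390625 ≡ 614 (mod 713)
6^128 ≡ 614^2 = 376996 ≡ 532 (mod 713)
6^256 ≡ 532^2 = 283024 ≡ 676 (mod 713)
6^512 ≡ 676^2 = 456976 ≡ 656 (mod 713)
712 = 512 + 128 + 64 + 8 in binary powers of 2.
So 6^712 ≡ 656 · 532 · 614 · 501 ≡ 87 (mod 713).
Since 87 ≠ 1, base 6 is a Fermat witness: 713 is composite.

87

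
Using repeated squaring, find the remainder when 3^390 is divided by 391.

3^1 ≡ 3 (mod 391)
3^2 ≡ 3^2 = 9 ≡ 9 (mod 391)
3^4 ≡ 9^2 = 81 ≡ 81 (mod 391)
3^8 ≡ 81^2 = 6561 ≡ 305 (mod 391)
3^16 ≡ 305^2 = 93025 ≡ 358 (mod 391)
3^32 ≡ 358^2 = 128164 ≡ 307 (mod 391)
3^64 ≡ 307^2 = 94249 ≡ 18 (mod 391)
3^128 ≡ 18^2 = 324 ≡ 324 (mod 391)
3^256 ≡ 324^2 = 104976 ≡ 188 (mod 391)
390 = 256 + 128 + 4 + 2 in binary powers of 2.
So 3^390 ≡ 188 · 324 · 81 · 9 ≡ 151 (mod 391).
Since 151 ≠ 1, base 3 is a Fermat witness: 391 is composite.

151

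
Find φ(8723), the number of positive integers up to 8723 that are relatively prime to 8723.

Factor: 8723 = 11 · 13 · 61.
φ(8723) = (11−1) · (13−1) · (61−1) = 10 · 12 · 60 = 7200.

7200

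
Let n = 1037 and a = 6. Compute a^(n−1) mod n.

6^1 ≡ 6 (mod 1037)
6^2 ≡ 6^2 = 36 ≡ 36 (mod 1037)
6^4 ≡ 36^2 = 1296 ≡ 259 (mod 1037)
6^8 ≡ 259^2 = 67081 ≡ 713 (mod 1037)
6^16 ≡ 713^2 = 508369 ≡ 239 (mod 1037)
6^32 ≡ 239^2 = 57121 ≡ 86 (mod 1037)
6^64 ≡ 86^2 = 7396 ≡ 137 (mod 1037)
6^128 ≡ 137^2 = 18769 ≡ 103 (mod 1037)
6^256 ≡ 103^2 = 10609 ≡ 239 (mod 1037)
6^512 ≡ 239^2 = 57121 ≡ 86 (mod 1037)
6^1024 ≡ 86^2 = 7396 ≡ 137 (mod 1037)
1036 = 1024 + 8 + 4 in binary powers of 2.
So 6^1036 ≡ 137 · 713 · 259 ≡ 727 (mod 1037).
Since 727 ≠ 1, base 6 is a Fermat witness: 1037 is composite.

727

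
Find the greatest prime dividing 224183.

224183 = 37 · 6059
6059 = 73 · 83
83 is prime.
So 224183 = 37 · 73 · 83; the largest prime factor is 83.

83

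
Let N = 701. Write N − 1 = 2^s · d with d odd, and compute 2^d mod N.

566

701 − 1 = 700 = 2^2 · 175, so d = 175.
2^1 ≡ 2 (mod 701)
2^2 ≡ 2^2 = 4 ≡ 4 (mod 701)
2^4 ≡ 4^2 = 16 ≡ 16 (mod 701)
2^8 ≡ 16^2 = 256 ≡ 256 (mod 701)
2^16 ≡ 256^2 = 65536 ≡ 343 (mod 701)
2^32 ≡ 343^2 = 117649 ≡ 582 (mod 701)
2^64 ≡ 582^2 = 338724 ≡ 141 (mod 701)
2^128 ≡ 141^2 = 19881 ≡ 253 (mod 701)
175 = 128 + 32 + 8 + 4 + 2 + 1 in binary powers of 2.
So 2^175 ≡ 253 · 582 · 256 · 16 · 4 · 2 ≡ 566 (mod 701).
Squaring chain: 566 → 700; reaches −1, so base 2 does not prove 701 composite.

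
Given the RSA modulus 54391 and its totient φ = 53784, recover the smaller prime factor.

109

φ(n) = (p−1)(q−1) = n − (p+q) + 1, so p + q = 54391 − 53784 + 1 = 608.
p and q are the roots of t² − 608t + 54391 = 0.
Discriminant: 608² − 4·54391 = 369664 − 217564 = 152100; √152100 = 390.
q = (608 − 390)/2 = 109, p = (608 + 390)/2 = 499.
Check: 109 · 499 = 54391.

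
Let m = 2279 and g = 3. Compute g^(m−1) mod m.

1257

3^1 ≡ 3 (mod 2279)
3^2 ≡ 3^2 = 9 ≡ 9 (mod 2279)
3^4 ≡ 9^2 = 81 ≡ 81 (mod 2279)
3^8 ≡ 81^2 = 6561 ≡ 2003 (mod 2279)
3^16 ≡ 2003^2 = 4012009 ≡ 969 (mod 2279)
3^32 ≡ 969^2 = 938961 ≡ 13 (mod 2279)
3^64 ≡ 13^2 = 169 ≡ 169 (mod 2279)
3^128 ≡ 169^2 = 28561 ≡ 1213 (mod 2279)
3^256 ≡ 1213^2 = 1471369 ≡ 1414 (mod 2279)
3^512 ≡ 1414^2 = 1999396 ≡ 713 (mod 2279)
3^1024 ≡ 713^2 = 508369 ≡ 152 (mod 2279)
3^2048 ≡ 152^2 = 23104 ≡ 314 (mod 2279)
2278 = 2048 + 128 + 64 + 32 + 4 + 2 in binary powers of 2.
So 3^2278 ≡ 314 · 1213 · 169 · 13 · 81 · 9 ≡ 1257 (mod 2279).
Since 1257 ≠ 1, base 3 is a Fermat witness: 2279 is composite.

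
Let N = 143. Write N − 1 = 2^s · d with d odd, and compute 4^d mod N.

143 − 1 = 142 = 2^1 · 71, so d = 71.
4^1 ≡ 4 (mod 143)
4^2 ≡ 4^2 = 16 ≡ 16 (mod 143)
4^4 ≡ 16^2 = 256 ≡ 113 (mod 143)
4^8 ≡ 113^2 = 12769 ≡ 42 (mod 143)
4^16 ≡ 42^2 = 1764 ≡ 48 (mod 143)
4^32 ≡ 48^2 = 2304 ≡ 16 (mod 143)
4^64 ≡ 16^2 = 256 ≡ 113 (mod 143)
71 = 64 + 4 + 2 + 1 in binary powers of 2.
So 4^71 ≡ 113 · 113 · 16 · 4 ≡ 114 (mod 143).
Squaring chain: 114; never reaches −1, so base 4 is a Miller–Rabin witness that 143 is composite.

114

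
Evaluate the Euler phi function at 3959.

Factor: 3959 = 37 · 107.
φ(3959) = (37−1) · (107−1) = 36 · 106 = 3816.

3816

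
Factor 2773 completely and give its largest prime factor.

2773 = 47 · 59
59 is prime.
So 2773 = 47 · 59; the largest prime factor is 59.

59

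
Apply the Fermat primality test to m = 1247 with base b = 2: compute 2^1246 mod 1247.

173

2^1 ≡ 2 (mod 1247)
2^2 ≡ 2^2 = 4 ≡ 4 (mod 1247)
2^4 ≡ 4^2 = 16 ≡ 16 (mod 1247)
2^8 ≡ 16^2 = 256 ≡ 256 (mod 1247)
2^16 ≡ 256^2 = 65536 ≡ 692 (mod 1247)
2^32 ≡ 692^2 = 478864 ≡ 16 (mod 1247)
2^64 ≡ 16^2 = 256 ≡ 256 (mod 1247)
2^128 ≡ 256^2 = 65536 ≡ 692 (mod 1247)
2^256 ≡ 692^2 = 478864 ≡ 16 (mod 1247)
2^512 ≡ 16^2 = 256 ≡ 256 (mod 1247)
2^1024 ≡ 256^2 = 65536 ≡ 692 (mod 1247)
1246 = 1024 + 128 + 64 + 16 + 8 + 4 + 2 in binary powers of 2.
So 2^1246 ≡ 692 · 692 · 256 · 692 · 256 · 16 · 4 ≡ 173 (mod 1247).
Since 173 ≠ 1, base 2 is a Fermat witness: 1247 is composite.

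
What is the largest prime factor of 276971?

276971 = 47 · 5893
5893 = 71 · 83
83 is prime.
So 276971 = 47 · 71 · 83; the largest prime factor is 83.

83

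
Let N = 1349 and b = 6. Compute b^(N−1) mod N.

161

6^1 ≡ 6 (mod 1349)
6^2 ≡ 6^2 = 36 ≡ 36 (mod 1349)
6^4 ≡ 36^2 = 1296 ≡ 1296 (mod 1349)
6^8 ≡ 1296^2 = 1679616 ≡ 111 (mod 1349)
6^16 ≡ 111^2 = 12321 ≡ 180 (mod 1349)
6^32 ≡ 180^2 = 32400 ≡ 24 (mod 1349)
6^64 ≡ 24^2 = 576 ≡ 576 (mod 1349)
6^128 ≡ 576^2 = 331776 ≡ 1271 (mod 1349)
6^256 ≡ 1271^2 = 1615441 ≡ 688 (mod 1349)
6^512 ≡ 688^2 = 473344 ≡ 1194 (mod 1349)
6^1024 ≡ 1194^2 = 1425636 ≡ 1092 (mod 1349)
1348 = 1024 + 256 + 64 + 4 in binary powers of 2.
So 6^1348 ≡ 1092 · 688 · 576 · 1296 ≡ 161 (mod 1349).
Since 161 ≠ 1, base 6 is a Fermat witness: 1349 is composite.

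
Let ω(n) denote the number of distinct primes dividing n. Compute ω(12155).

4

12155 = 5 · 2431
2431 = 11 · 221
221 = 13 · 17
12155 = 5 · 11 · 13 · 17, which has 4 distinct prime factors.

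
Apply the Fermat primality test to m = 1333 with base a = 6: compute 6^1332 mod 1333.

6^1 ≡ 6 (mod 1333)
6^2 ≡ 6^2 = 36 ≡ 36 (mod 1333)
6^4 ≡ 36^2 = 1296 ≡ 1296 (mod 1333)
6^8 ≡ 1296^2 = 1679616 ≡ 36 (mod 1333)
6^16 ≡ 36^2 = 1296 ≡ 1296 (mod 1333)
6^32 ≡ 1296^2 = 1679616 ≡ 36 (mod 1333)
6^64 ≡ 36^2 = 1296 ≡ 1296 (mod 1333)
6^128 ≡ 1296^2 = 1679616 ≡ 36 (mod 1333)
6^256 ≡ 36^2 = 1296 ≡ 1296 (mod 1333)
6^512 ≡ 1296^2 = 1679616 ≡ 36 (mod 1333)
6^1024 ≡ 36^2 = 1296 ≡ 1296 (mod 1333)
1332 = 1024 + 256 + 32 + 16 + 4 in binary powers of 2.
So 6^1332 ≡ 1296 · 1296 · 36 · 1296 · 1296 ≡ 1 (mod 1333).
Since the result is 1, base 6 gives no evidence that 1333 is composite.

1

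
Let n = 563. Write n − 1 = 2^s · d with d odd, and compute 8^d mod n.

562

563 − 1 = 562 = 2^1 · 281, so d = 281.
8^1 ≡ 8 (mod 563)
8^2 ≡ 8^2 = 64 ≡ 64 (mod 563)
8^4 ≡ 64^2 = 4096 ≡ 155 (mod 563)
8^8 ≡ 155^2 = 24025 ≡ 379 (mod 563)
8^16 ≡ 379^2 = 143641 ≡ 76 (mod 563)
8^32 ≡ 76^2 = 5776 ≡ 146 (mod 563)
8^64 ≡ 146^2 = 21316 ≡ 485 (mod 563)
8^128 ≡ 485^2 = 235225 ≡ 454 (mod 563)
8^256 ≡ 454^2 = 206116 ≡ 58 (mod 563)
281 = 256 + 16 + 8 + 1 in binary powers of 2.
So 8^281 ≡ 58 · 76 · 379 · 8 ≡ 562 (mod 563).
Since 8^d ≡ 562 (mod 563), base 8 does not prove 563 composite.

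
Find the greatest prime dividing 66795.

73

66795 = 3 · 22265
22265 = 5 · 4453
4453 = 61 · 73
73 is prime.
So 66795 = 3 · 5 · 61 · 73; the largest prime factor is 73.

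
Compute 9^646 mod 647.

9^1 ≡ 9 (mod 647)
9^2 ≡ 9^2 = 81 ≡ 81 (mod 647)
9^4 ≡ 81^2 = 6561 ≡ 91 (mod 647)
9^8 ≡ 91^2 = 8281 ≡ 517 (mod 647)
9^16 ≡ 517^2 = 267289 ≡ 78 (mod 647)
9^32 ≡ 78^2 = 6084 ≡ 261 (mod 647)
9^64 ≡ 261^2 = 68121 ≡ 186 (mod 647)
9^128 ≡ 186^2 = 34596 ≡ 305 (mod 647)
9^256 ≡ 305^2 = 93025 ≡ 504 (mod 647)
9^512 ≡ 504^2 = 254016 ≡ 392 (mod 647)
646 = 512 + 128 + 4 + 2 in binary powers of 2.
So 9^646 ≡ 392 · 305 · 91 · 81 ≡ 1 (mod 647).
Since the result is 1, base 9 gives no evidence that 647 is composite.

1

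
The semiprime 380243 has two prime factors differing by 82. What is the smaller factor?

Since p = q + 82, we have 380243 = q(q + 82), so q² + 82q − 380243 = 0.
Discriminant: 82² + 4·380243 = 6724 + 1520972 = 1527696; √1527696 = 1236.
q = (−82 + 1236)/2 = 577, and p = q + 82 = 659.
Check: 577 · 659 = 380243.

577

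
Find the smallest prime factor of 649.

11

649 is odd.
Digit sum 19, not divisible by 3.
Ends in 9: not divisible by 5.
7: 649 = 7·92 + 5
11: 649 = 11·59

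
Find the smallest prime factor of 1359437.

41

1359437 is odd.
Digit sum 32, not divisible by 3.
Ends in 7: not divisible by 5.
7: 1359437 = 7·194205 + 2
11: 1359437 = 11·123585 + 2
13: 1359437 = 13·104572 + 1
17: 1359437 = 17·79966 + 15
19: 1359437 = 19·71549 + 6
23: 1359437 = 23·59105 + 22
29: 1359437 = 29·46877 + 4
31: 1359437 = 31·43852 + 25
37: 1359437 = 37·36741 + 20
41: 1359437 = 41·33157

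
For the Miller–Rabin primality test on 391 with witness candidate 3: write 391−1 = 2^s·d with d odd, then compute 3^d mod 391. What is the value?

391 − 1 = 390 = 2^1 · 195, so d = 195.
3^1 ≡ 3 (mod 391)
3^2 ≡ 3^2 = 9 ≡ 9 (mod 391)
3^4 ≡ 9^2 = 81 ≡ 81 (mod 391)
3^8 ≡ 81^2 = 6561 ≡ 305 (mod 391)
3^16 ≡ 305^2 = 93025 ≡ 358 (mod 391)
3^32 ≡ 358^2 = 128164 ≡ 307 (mod 391)
3^64 ≡ 307^2 = 94249 ≡ 18 (mod 391)
3^128 ≡ 18^2 = 324 ≡ 324 (mod 391)
195 = 128 + 64 + 2 + 1 in binary powers of 2.
So 3^195 ≡ 324 · 18 · 9 · 3 ≡ 282 (mod 391).
Squaring chain: 282; never reaches −1, so base 3 is a Miller–Rabin witness that 391 is composite.

282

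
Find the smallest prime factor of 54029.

97

54029 is odd.
Digit sum 20, not divisible by 3.
Ends in 9: not divisible by 5.
7: 54029 = 7·7718 + 3
11: 54029 = 11·4911 + 8
13: 54029 = 13·4156 + 1
17: 54029 = 17·3178 + 3
19: 54029 = 19·2843 + 12
23: 54029 = 23·2349 + 2
29: 54029 = 29·1863 + 2
31: 54029 = 31·1742 + 27
37: 54029 = 37·1460 + 9
41: 54029 = 41·1317 + 32
43: 54029 = 43·1256 + 21
47: 54029 = 47·1149 + 26
53: 54029 = 53·1019 + 22
59: 54029 = 59·915 + 44
61: 54029 = 61·885 + 44
67: 54029 = 67·806 + 27
71: 54029 = 71·760 + 69
73: 54029 = 73·740 + 9
79: 54029 = 79·683 + 72
83: 54029 = 83·650 + 79
89: 54029 = 89·607 + 6
97: 54029 = 97·557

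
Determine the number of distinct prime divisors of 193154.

5

193154 = 2 · 96577
96577 = 13 · 7429
7429 = 17 · 437
437 = 19 · 23
193154 = 2 · 13 · 17 · 19 · 23, which has 5 distinct prime factors.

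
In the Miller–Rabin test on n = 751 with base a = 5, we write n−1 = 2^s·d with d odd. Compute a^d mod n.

751 − 1 = 750 = 2^1 · 375, so d = 375.
5^1 ≡ 5 (mod 751)
5^2 ≡ 5^2 = 25 ≡ 25 (mod 751)
5^4 ≡ 25^2 = 625 ≡ 625 (mod 751)
5^8 ≡ 625^2 = 390625 ≡ 105 (mod 751)
5^16 ≡ 105^2 = 11025 ≡ 511 (mod 751)
5^32 ≡ 511^2 = 261121 ≡ 524 (mod 751)
5^64 ≡ 524^2 = 274576 ≡ 461 (mod 751)
5^128 ≡ 461^2 = 212521 ≡ 739 (mod 751)
5^256 ≡ 739^2 = 546121 ≡ 144 (mod 751)
375 = 256 + 64 + 32 + 16 + 4 + 2 + 1 in binary powers of 2.
So 5^375 ≡ 144 · 461 · 524 · 511 · 625 · 25 · 5 ≡ 1 (mod 751).
Since 5^d ≡ 1 (mod 751), base 5 does not prove 751 composite.

1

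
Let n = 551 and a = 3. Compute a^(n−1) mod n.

35

3^1 ≡ 3 (mod 551)
3^2 ≡ 3^2 = 9 ≡ 9 (mod 551)
3^4 ≡ 9^2 = 81 ≡ 81 (mod 551)
3^8 ≡ 81^2 = 6561 ≡ 500 (mod 551)
3^16 ≡ 500^2 = 250000 ≡ 397 (mod 551)
3^32 ≡ 397^2 = 157609 ≡ 23 (mod 551)
3^64 ≡ 23^2 = 529 ≡ 529 (mod 551)
3^128 ≡ 529^2 = 279841 ≡ 484 (mod 551)
3^256 ≡ 484^2 = 234256 ≡ 81 (mod 551)
3^512 ≡ 81^2 = 6561 ≡ 500 (mod 551)
550 = 512 + 32 + 4 + 2 in binary powers of 2.
So 3^550 ≡ 500 · 23 · 81 · 9 ≡ 35 (mod 551).
Since 35 ≠ 1, base 3 is a Fermat witness: 551 is composite.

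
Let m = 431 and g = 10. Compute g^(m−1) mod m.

1

10^1 ≡ 10 (mod 431)
10^2 ≡ 10^2 = 100 ≡ 100 (mod 431)
10^4 ≡ 100^2 = 10000 ≡ 87 (mod 431)
10^8 ≡ 87^2 = 7569 ≡ 242 (mod 431)
10^16 ≡ 242^2 = 58564 ≡ 379 (mod 431)
10^32 ≡ 379^2 = 143641 ≡ 118 (mod 431)
10^64 ≡ 118^2 = 13924 ≡ 132 (mod 431)
10^128 ≡ 132^2 = 17424 ≡ 184 (mod 431)
10^256 ≡ 184^2 = 33856 ≡ 238 (mod 431)
430 = 256 + 128 + 32 + 8 + 4 + 2 in binary powers of 2.
So 10^430 ≡ 238 · 184 · 118 · 242 · 87 · 100 ≡ 1 (mod 431).
Since the result is 1, base 10 gives no evidence that 431 is composite.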